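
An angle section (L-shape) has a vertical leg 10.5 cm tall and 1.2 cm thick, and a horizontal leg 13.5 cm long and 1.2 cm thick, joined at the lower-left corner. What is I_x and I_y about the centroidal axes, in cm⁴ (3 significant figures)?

I_x ≈ 265 cm⁴, I_y ≈ 497 cm⁴

Split into non-overlapping primitives; take the origin at the lower-left of the bounding box.
Vertical leg: 1.2 × 10.5, A = 12.6 cm², y = 5.25 cm, Ī = 115.76 cm⁴.
Horizontal leg (remainder): 12.3 × 1.2, A = 14.76 cm², y = 0.6 cm, Ī = 1.7712 cm⁴.
Centroid: ȳ = ΣA·y / ΣA = 2.7414 cm.
Transfer each piece to the centroidal x-axis using Ī + A·d² with d = y − 2.7414:
  vertical leg: d = 2.5086 cm → contributes +195.05 cm⁴
  horizontal leg (remainder): d = -2.1414 cm → contributes +69.458 cm⁴
Total I = 264.51 cm⁴.
For the y-axis: x̄ = 4.2414 cm.
Repeating about the centroidal y-axis gives I_y = 497.3 cm⁴.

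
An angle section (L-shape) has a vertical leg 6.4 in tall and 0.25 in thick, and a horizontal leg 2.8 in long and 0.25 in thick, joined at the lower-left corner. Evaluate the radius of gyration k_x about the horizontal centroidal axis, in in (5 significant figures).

k_x ≈ 2.0902 in

Treat the section as a set of non-overlapping primitives; coordinates are from the bounding-box lower-left.
Vertical leg: 0.25 × 6.4, A = 1.6 in², y = 3.2 in, Ī = 5.461333 in⁴.
Horizontal leg (remainder): 2.55 × 0.25, A = 0.6375 in², y = 0.125 in, Ī = 0.003320313 in⁴.
Centroid: ȳ = ΣA·y / ΣA = 2.323883 in.
Transfer each piece to the horizontal centroidal axis using Ī + A·d² with d = y − 2.323883:
  vertical leg: d = 0.8761173 in → contributes +6.689464 in⁴
  horizontal leg (remainder): d = -2.198883 in → contributes +3.085687 in⁴
Total I = 9.775151 in⁴.
Radius of gyration: k = √(I/A) = √(9.775151 / 2.2375) = 2.090163 in.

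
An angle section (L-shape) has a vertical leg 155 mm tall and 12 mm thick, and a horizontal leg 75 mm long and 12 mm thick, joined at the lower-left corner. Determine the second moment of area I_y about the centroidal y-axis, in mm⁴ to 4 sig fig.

Split into non-overlapping primitives; take the origin at the lower-left of the bounding box.
Vertical leg: 12 × 155, A = 1 860 mm², x = 6 mm, Ī = 22 320 mm⁴.
Horizontal leg (remainder): 63 × 12, A = 756 mm², x = 43.5 mm, Ī = 250 047 mm⁴.
Centroid: x̄ = ΣA·x / ΣA = 16.8372 mm.
Transfer each piece to the centroidal y-axis using Ī + A·d² with d = x − 16.8372:
  vertical leg: d = -10.8372 mm → contributes +240 766 mm⁴
  horizontal leg (remainder): d = 26.6628 mm → contributes +787 493 mm⁴
Total I = 1 028 259 mm⁴.

I_y ≈ 1.028 × 10⁶ mm⁴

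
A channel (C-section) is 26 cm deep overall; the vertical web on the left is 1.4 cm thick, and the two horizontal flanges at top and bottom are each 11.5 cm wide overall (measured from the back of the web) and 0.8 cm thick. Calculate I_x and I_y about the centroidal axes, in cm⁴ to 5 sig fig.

Break the section into simple shapes (no overlaps), measuring from the bottom-left corner of the bounding box.
Web: 1.4 × 26, A = 36.4 cm², y = 13 cm, Ī = 2050.533 cm⁴.
Top flange (beyond web): 10.1 × 0.8, A = 8.08 cm², y = 25.6 cm, Ī = 0.4309333 cm⁴.
Bottom flange (beyond web): 10.1 × 0.8, A = 8.08 cm², y = 0.4 cm, Ī = 0.4309333 cm⁴.
By symmetry the centroid is at mid-height, ȳ = 13 cm.
Transfer each piece to the centroidal x-axis using Ī + A·d² with d = y − 13:
  web: d = 0 cm → contributes +2050.533 cm⁴
  top flange (beyond web): d = 12.6 cm → contributes +1283.212 cm⁴
  bottom flange (beyond web): d = -12.6 cm → contributes +1283.212 cm⁴
Total I = 4616.957 cm⁴.
For the y-axis: x̄ = 2.467884 cm.
Repeating about the centroidal y-axis gives I_y = 513.337 cm⁴.

I_x ≈ 4617.0 cm⁴, I_y ≈ 513.34 cm⁴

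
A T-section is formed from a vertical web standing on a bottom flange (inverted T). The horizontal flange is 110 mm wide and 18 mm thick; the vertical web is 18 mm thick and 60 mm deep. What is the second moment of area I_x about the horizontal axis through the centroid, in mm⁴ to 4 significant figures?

I_x ≈ 1.440 × 10⁶ mm⁴

Treat the section as a set of non-overlapping primitives; coordinates are from the bounding-box lower-left.
Flange: 110 × 18, A = 1 980 mm², y = 9 mm, Ī = 53 460 mm⁴.
Web: 18 × 60, A = 1 080 mm², y = 48 mm, Ī = 324 000 mm⁴.
Centroid: ȳ = ΣA·y / ΣA = 22.7647 mm.
Transfer each piece to the horizontal axis through the centroid using Ī + A·d² with d = y − 22.7647:
  flange: d = -13.7647 mm → contributes +428 605 mm⁴
  web: d = 25.2353 mm → contributes +1 011 766 mm⁴
Total I = 1 440 371 mm⁴.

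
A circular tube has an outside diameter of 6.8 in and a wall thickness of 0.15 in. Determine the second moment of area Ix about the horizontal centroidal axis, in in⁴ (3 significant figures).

Ix ≈ 17.3 in⁴

Treat the section as a set of non-overlapping primitives; coordinates are from the bounding-box lower-left.
Outer circle: ⌀6.8, A = 36.317 in², y = 3.4 in, Ī = 104.96 in⁴.
Bore (subtracted): ⌀6.5, A = 33.183 in², y = 3.4 in, Ī = 87.624 in⁴.
By symmetry the centroid is at mid-height, ȳ = 3.4 in.
All pieces are centred on the horizontal centroidal axis, so I = ΣĪ (holes subtracted) = 17.332 in⁴.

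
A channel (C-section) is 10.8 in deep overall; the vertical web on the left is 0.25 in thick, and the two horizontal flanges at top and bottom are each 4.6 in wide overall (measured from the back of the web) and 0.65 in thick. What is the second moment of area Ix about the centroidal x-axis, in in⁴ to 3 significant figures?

Decompose the section into non-overlapping parts with the origin at the bottom-left of its bounding rectangle.
Web: 0.25 × 10.8, A = 2.7 in², y = 5.4 in, Ī = 26.244 in⁴.
Top flange (beyond web): 4.35 × 0.65, A = 2.8275 in², y = 10.475 in, Ī = 0.099552 in⁴.
Bottom flange (beyond web): 4.35 × 0.65, A = 2.8275 in², y = 0.325 in, Ī = 0.099552 in⁴.
By symmetry the centroid is at mid-height, ȳ = 5.4 in.
Transfer each piece to the centroidal x-axis using Ī + A·d² with d = y − 5.4:
  web: d = 0 in → contributes +26.244 in⁴
  top flange (beyond web): d = 5.075 in → contributes +72.924 in⁴
  bottom flange (beyond web): d = -5.075 in → contributes +72.924 in⁴
Total I = 172.09 in⁴.

Ix ≈ 172 in⁴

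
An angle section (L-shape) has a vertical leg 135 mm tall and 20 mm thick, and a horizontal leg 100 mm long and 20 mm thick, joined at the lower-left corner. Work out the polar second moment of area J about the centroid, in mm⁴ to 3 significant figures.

Split into non-overlapping primitives; take the origin at the lower-left of the bounding box.
Vertical leg: 20 × 135, A = 2 700 mm², y = 67.5 mm, Ī = 4 100 625 mm⁴.
Horizontal leg (remainder): 80 × 20, A = 1 600 mm², y = 10 mm, Ī = 53 333 mm⁴.
Centroid: ȳ = ΣA·y / ΣA = 46.105 mm.
Transfer each piece to the centroidal x-axis using Ī + A·d² with d = y − 46.105:
  vertical leg: d = 21.395 mm → contributes +5 336 580 mm⁴
  horizontal leg (remainder): d = -36.105 mm → contributes +2 139 007 mm⁴
Total I = 7 475 586 mm⁴.
For the y-axis: x̄ = 28.605 mm.
Repeating about the centroidal y-axis gives I_y = 3 454 961 mm⁴.
Polar second moment: J = I_x + I_y = 10 930 547 mm⁴.

J ≈ 1.09 × 10⁷ mm⁴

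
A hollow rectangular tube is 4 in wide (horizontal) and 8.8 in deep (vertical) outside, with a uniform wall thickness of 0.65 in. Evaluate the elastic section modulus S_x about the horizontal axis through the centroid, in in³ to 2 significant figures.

S_x ≈ 30 in³

Break the section into simple shapes (no overlaps), measuring from the bottom-left corner of the bounding box.
Outer rectangle: 4 × 8.8, A = 35.2 in², y = 4.4 in, Ī = 227.2 in⁴.
Inner void (subtracted): 2.7 × 7.5, A = 20.25 in², y = 4.4 in, Ī = 94.92 in⁴.
By symmetry the centroid is at mid-height, ȳ = 4.4 in.
All pieces are centred on the horizontal axis through the centroid, so I = ΣĪ (holes subtracted) = 132.2 in⁴.
Extreme fibre distance c = 4.4 in; S = I/c = 30.05 in³.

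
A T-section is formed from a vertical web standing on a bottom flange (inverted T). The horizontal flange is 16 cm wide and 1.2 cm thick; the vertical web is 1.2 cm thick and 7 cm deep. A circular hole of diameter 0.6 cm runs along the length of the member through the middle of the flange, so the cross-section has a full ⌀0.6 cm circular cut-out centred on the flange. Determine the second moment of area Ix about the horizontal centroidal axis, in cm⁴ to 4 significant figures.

Ix ≈ 134.4 cm⁴

Break the section into simple shapes (no overlaps), measuring from the bottom-left corner of the bounding box.
Flange: 16 × 1.2, A = 19.2 cm², y = 0.6 cm, Ī = 2.304 cm⁴.
Web: 1.2 × 7, A = 8.4 cm², y = 4.7 cm, Ī = 34.3 cm⁴.
Hole (subtracted): ⌀0.6, A = 0.282743 cm², y = 0.6 cm, Ī = 0.00636173 cm⁴.
Centroid: ȳ = ΣA·y / ΣA = 1.86074 cm.
Transfer each piece to the horizontal centroidal axis using Ī + A·d² with d = y − 1.86074:
  flange: d = -1.26074 cm → contributes +32.8218 cm⁴
  web: d = 2.83926 cm → contributes +102.016 cm⁴
  hole: d = -1.26074 cm → contributes −0.455774 cm⁴
Total I = 134.382 cm⁴.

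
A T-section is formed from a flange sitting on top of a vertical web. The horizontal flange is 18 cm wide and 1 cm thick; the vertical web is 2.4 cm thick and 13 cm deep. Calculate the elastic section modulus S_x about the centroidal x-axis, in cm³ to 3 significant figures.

Treat the section as a set of non-overlapping primitives; coordinates are from the bounding-box lower-left.
Flange: 18 × 1, A = 18 cm², y = 13.5 cm, Ī = 1.5 cm⁴.
Web: 2.4 × 13, A = 31.2 cm², y = 6.5 cm, Ī = 439.4 cm⁴.
Centroid: ȳ = ΣA·y / ΣA = 9.061 cm.
Transfer each piece to the centroidal x-axis using Ī + A·d² with d = y − 9.061:
  flange: d = 4.439 cm → contributes +356.19 cm⁴
  web: d = -2.561 cm → contributes +644.03 cm⁴
Total I = 1000.2 cm⁴.
Extreme fibre distance c = 9.061 cm; S = I/c = 110.39 cm³.

S_x ≈ 110 cm³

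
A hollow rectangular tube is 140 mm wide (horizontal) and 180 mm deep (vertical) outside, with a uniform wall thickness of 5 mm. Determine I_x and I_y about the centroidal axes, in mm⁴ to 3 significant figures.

Split into non-overlapping primitives; take the origin at the lower-left of the bounding box.
Outer rectangle: 140 × 180, A = 25 200 mm², y = 90 mm, Ī = 68 040 000 mm⁴.
Inner void (subtracted): 130 × 170, A = 22 100 mm², y = 90 mm, Ī = 53 224 167 mm⁴.
By symmetry the centroid is at mid-height, ȳ = 90 mm.
All pieces are centred on the centroidal x-axis, so I = ΣĪ (holes subtracted) = 14 815 833 mm⁴.
Repeating about the centroidal y-axis gives I_y = 10 035 833 mm⁴.

I_x ≈ 1.48 × 10⁷ mm⁴, I_y ≈ 1.00 × 10⁷ mm⁴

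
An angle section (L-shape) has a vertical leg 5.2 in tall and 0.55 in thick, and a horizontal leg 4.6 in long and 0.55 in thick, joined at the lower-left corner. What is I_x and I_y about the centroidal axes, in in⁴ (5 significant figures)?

I_x ≈ 13.270 in⁴, I_y ≈ 9.7410 in⁴

Break the section into simple shapes (no overlaps), measuring from the bottom-left corner of the bounding box.
Vertical leg: 0.55 × 5.2, A = 2.86 in², y = 2.6 in, Ī = 6.444533 in⁴.
Horizontal leg (remainder): 4.05 × 0.55, A = 2.2275 in², y = 0.275 in, Ī = 0.05615156 in⁴.
Centroid: ȳ = ΣA·y / ΣA = 1.582027 in.
Transfer each piece to the centroidal x-axis using Ī + A·d² with d = y − 1.582027:
  vertical leg: d = 1.017973 in → contributes +9.408263 in⁴
  horizontal leg (remainder): d = -1.307027 in → contributes +3.861434 in⁴
Total I = 13.2697 in⁴.
For the y-axis: x̄ = 1.282027 in.
Repeating about the centroidal y-axis gives I_y = 9.741034 in⁴.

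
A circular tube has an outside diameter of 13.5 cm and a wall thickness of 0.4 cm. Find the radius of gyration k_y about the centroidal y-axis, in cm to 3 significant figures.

Decompose the section into non-overlapping parts with the origin at the bottom-left of its bounding rectangle.
Outer circle: ⌀13.5, A = 143.14 cm², x = 6.75 cm, Ī = 1630.4 cm⁴.
Bore (subtracted): ⌀12.7, A = 126.68 cm², x = 6.75 cm, Ī = 1 277 cm⁴.
By symmetry the centroid is at mid-width, x̄ = 6.75 cm.
All pieces are centred on the centroidal y-axis, so I = ΣĪ (holes subtracted) = 353.46 cm⁴.
Radius of gyration: k = √(I/A) = √(353.46 / 16.462) = 4.6337 cm.

k_y ≈ 4.63 cm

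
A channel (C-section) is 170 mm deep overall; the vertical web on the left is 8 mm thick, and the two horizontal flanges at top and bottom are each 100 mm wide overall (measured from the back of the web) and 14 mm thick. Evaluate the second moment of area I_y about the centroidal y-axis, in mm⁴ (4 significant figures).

I_y ≈ 4.049 × 10⁶ mm⁴

Break the section into simple shapes (no overlaps), measuring from the bottom-left corner of the bounding box.
Web: 8 × 170, A = 1 360 mm², x = 4 mm, Ī = 7253.33 mm⁴.
Top flange (beyond web): 92 × 14, A = 1 288 mm², x = 54 mm, Ī = 908 469 mm⁴.
Bottom flange (beyond web): 92 × 14, A = 1 288 mm², x = 54 mm, Ī = 908 469 mm⁴.
Centroid: x̄ = ΣA·x / ΣA = 36.7236 mm.
Transfer each piece to the centroidal y-axis using Ī + A·d² with d = x − 36.7236:
  web: d = -32.7236 mm → contributes +1 463 586 mm⁴
  top flange (beyond web): d = 17.2764 mm → contributes +1 292 905 mm⁴
  bottom flange (beyond web): d = 17.2764 mm → contributes +1 292 905 mm⁴
Total I = 4 049 395 mm⁴.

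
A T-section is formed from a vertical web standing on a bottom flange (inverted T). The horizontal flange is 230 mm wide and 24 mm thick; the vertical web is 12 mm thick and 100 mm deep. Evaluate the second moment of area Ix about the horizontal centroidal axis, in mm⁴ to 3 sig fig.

Ix ≈ 5.05 × 10⁶ mm⁴

Decompose the section into non-overlapping parts with the origin at the bottom-left of its bounding rectangle.
Flange: 230 × 24, A = 5 520 mm², y = 12 mm, Ī = 264 960 mm⁴.
Web: 12 × 100, A = 1 200 mm², y = 74 mm, Ī = 1 000 000 mm⁴.
Centroid: ȳ = ΣA·y / ΣA = 23.071 mm.
Transfer each piece to the horizontal centroidal axis using Ī + A·d² with d = y − 23.071:
  flange: d = -11.071 mm → contributes +941 582 mm⁴
  web: d = 50.929 mm → contributes +4 112 463 mm⁴
Total I = 5 054 046 mm⁴.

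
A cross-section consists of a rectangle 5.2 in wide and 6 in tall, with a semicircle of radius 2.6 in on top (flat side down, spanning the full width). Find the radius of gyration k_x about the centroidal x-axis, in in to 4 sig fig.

k_x ≈ 2.355 in

Break the section into simple shapes (no overlaps), measuring from the bottom-left corner of the bounding box.
Rectangular body: 5.2 × 6, A = 31.2 in², y = 3 in, Ī = 93.6 in⁴.
Semicircular cap: semicircle r = 2.6, A = 10.6186 in², y = 7.10347 in, Ī = 5.01563 in⁴.
Centroid: ȳ = ΣA·y / ΣA = 4.04196 in.
Transfer each piece to the centroidal x-axis using Ī + A·d² with d = y − 4.04196:
  rectangular body: d = -1.04196 in → contributes +127.473 in⁴
  semicircular cap: d = 3.06152 in → contributes +104.543 in⁴
Total I = 232.015 in⁴.
Radius of gyration: k = √(I/A) = √(232.015 / 41.8186) = 2.35545 in.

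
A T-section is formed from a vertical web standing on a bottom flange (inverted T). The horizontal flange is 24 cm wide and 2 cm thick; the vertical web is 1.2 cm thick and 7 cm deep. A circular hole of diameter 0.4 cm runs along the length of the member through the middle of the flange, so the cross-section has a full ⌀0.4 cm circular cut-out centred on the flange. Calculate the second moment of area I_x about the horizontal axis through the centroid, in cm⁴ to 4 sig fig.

Treat the section as a set of non-overlapping primitives; coordinates are from the bounding-box lower-left.
Flange: 24 × 2, A = 48 cm², y = 1 cm, Ī = 16 cm⁴.
Web: 1.2 × 7, A = 8.4 cm², y = 5.5 cm, Ī = 34.3 cm⁴.
Hole (subtracted): ⌀0.4, A = 0.125664 cm², y = 1 cm, Ī = 0.00125664 cm⁴.
Centroid: ȳ = ΣA·y / ΣA = 1.67171 cm.
Transfer each piece to the horizontal axis through the centroid using Ī + A·d² with d = y − 1.67171:
  flange: d = -0.671709 cm → contributes +37.6573 cm⁴
  web: d = 3.82829 cm → contributes +157.409 cm⁴
  hole: d = -0.671709 cm → contributes −0.0579553 cm⁴
Total I = 195.008 cm⁴.

I_x ≈ 195.0 cm⁴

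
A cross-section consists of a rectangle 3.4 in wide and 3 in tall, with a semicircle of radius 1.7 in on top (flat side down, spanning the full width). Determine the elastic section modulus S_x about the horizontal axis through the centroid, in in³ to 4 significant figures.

S_x ≈ 9.568 in³

Break the section into simple shapes (no overlaps), measuring from the bottom-left corner of the bounding box.
Rectangular body: 3.4 × 3, A = 10.2 in², y = 1.5 in, Ī = 7.65 in⁴.
Semicircular cap: semicircle r = 1.7, A = 4.5396 in², y = 3.7215 in, Ī = 0.916701 in⁴.
Centroid: ȳ = ΣA·y / ΣA = 2.18419 in.
Transfer each piece to the horizontal axis through the centroid using Ī + A·d² with d = y − 2.18419:
  rectangular body: d = -0.684193 in → contributes +12.4248 in⁴
  semicircular cap: d = 1.53731 in → contributes +11.6452 in⁴
Total I = 24.0701 in⁴.
Extreme fibre distance c = 2.51581 in; S = I/c = 9.56753 in³.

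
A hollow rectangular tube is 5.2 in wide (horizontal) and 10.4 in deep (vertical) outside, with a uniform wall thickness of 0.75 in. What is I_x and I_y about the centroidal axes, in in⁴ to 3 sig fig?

I_x ≈ 270 in⁴, I_y ≈ 84.3 in⁴

Treat the section as a set of non-overlapping primitives; coordinates are from the bounding-box lower-left.
Outer rectangle: 5.2 × 10.4, A = 54.08 in², y = 5.2 in, Ī = 487.44 in⁴.
Inner void (subtracted): 3.7 × 8.9, A = 32.93 in², y = 5.2 in, Ī = 217.37 in⁴.
By symmetry the centroid is at mid-height, ȳ = 5.2 in.
All pieces are centred on the centroidal x-axis, so I = ΣĪ (holes subtracted) = 270.08 in⁴.
Repeating about the centroidal y-axis gives I_y = 84.293 in⁴.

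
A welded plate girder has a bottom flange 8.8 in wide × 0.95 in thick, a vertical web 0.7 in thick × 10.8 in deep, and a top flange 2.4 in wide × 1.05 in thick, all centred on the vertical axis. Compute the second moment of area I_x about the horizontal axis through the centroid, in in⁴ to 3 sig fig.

I_x ≈ 388 in⁴

Split into non-overlapping primitives; take the origin at the lower-left of the bounding box.
Bottom plate: 8.8 × 0.95, A = 8.36 in², y = 0.475 in, Ī = 0.62874 in⁴.
Web plate: 0.7 × 10.8, A = 7.56 in², y = 6.35 in, Ī = 73.483 in⁴.
Top plate: 2.4 × 1.05, A = 2.52 in², y = 12.275 in, Ī = 0.23153 in⁴.
Centroid: ȳ = ΣA·y / ΣA = 4.4962 in.
Transfer each piece to the horizontal axis through the centroid using Ī + A·d² with d = y − 4.4962:
  bottom plate: d = -4.0212 in → contributes +135.81 in⁴
  web plate: d = 1.8538 in → contributes +99.464 in⁴
  top plate: d = 7.7788 in → contributes +152.72 in⁴
Total I = 387.99 in⁴.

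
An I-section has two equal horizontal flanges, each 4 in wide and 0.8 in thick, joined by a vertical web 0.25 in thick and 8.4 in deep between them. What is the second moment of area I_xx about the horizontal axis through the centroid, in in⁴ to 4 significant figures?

I_xx ≈ 148.1 in⁴

Treat the section as a set of non-overlapping primitives; coordinates are from the bounding-box lower-left.
Bottom flange: 4 × 0.8, A = 3.2 in², y = 0.4 in, Ī = 0.170667 in⁴.
Web: 0.25 × 8.4, A = 2.1 in², y = 5 in, Ī = 12.348 in⁴.
Top flange: 4 × 0.8, A = 3.2 in², y = 9.6 in, Ī = 0.170667 in⁴.
By symmetry the centroid is at mid-height, ȳ = 5 in.
Transfer each piece to the horizontal axis through the centroid using Ī + A·d² with d = y − 5:
  bottom flange: d = -4.6 in → contributes +67.8827 in⁴
  web: d = 0 in → contributes +12.348 in⁴
  top flange: d = 4.6 in → contributes +67.8827 in⁴
Total I = 148.113 in⁴.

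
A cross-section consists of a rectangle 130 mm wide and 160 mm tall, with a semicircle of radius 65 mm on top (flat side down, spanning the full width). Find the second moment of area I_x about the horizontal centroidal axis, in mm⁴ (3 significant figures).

I_x ≈ 1.05 × 10⁸ mm⁴

Break the section into simple shapes (no overlaps), measuring from the bottom-left corner of the bounding box.
Rectangular body: 130 × 160, A = 20 800 mm², y = 80 mm, Ī = 44 373 333 mm⁴.
Semicircular cap: semicircle r = 65, A = 6636.6 mm², y = 187.59 mm, Ī = 1 959 230 mm⁴.
Centroid: ȳ = ΣA·y / ΣA = 106.02 mm.
Transfer each piece to the horizontal centroidal axis using Ī + A·d² with d = y − 106.02:
  rectangular body: d = -26.024 mm → contributes +58 460 184 mm⁴
  semicircular cap: d = 81.563 mm → contributes +46 109 225 mm⁴
Total I = 104 569 409 mm⁴.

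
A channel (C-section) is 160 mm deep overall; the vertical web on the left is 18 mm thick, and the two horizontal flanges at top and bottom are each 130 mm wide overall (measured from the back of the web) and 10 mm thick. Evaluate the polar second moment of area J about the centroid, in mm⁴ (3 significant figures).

Split into non-overlapping primitives; take the origin at the lower-left of the bounding box.
Web: 18 × 160, A = 2 880 mm², y = 80 mm, Ī = 6 144 000 mm⁴.
Top flange (beyond web): 112 × 10, A = 1 120 mm², y = 155 mm, Ī = 9333.3 mm⁴.
Bottom flange (beyond web): 112 × 10, A = 1 120 mm², y = 5 mm, Ī = 9333.3 mm⁴.
By symmetry the centroid is at mid-height, ȳ = 80 mm.
Transfer each piece to the centroidal x-axis using Ī + A·d² with d = y − 80:
  web: d = 0 mm → contributes +6 144 000 mm⁴
  top flange (beyond web): d = 75 mm → contributes +6 309 333 mm⁴
  bottom flange (beyond web): d = -75 mm → contributes +6 309 333 mm⁴
Total I = 18 762 667 mm⁴.
For the y-axis: x̄ = 37.438 mm.
Repeating about the centroidal y-axis gives I_y = 7 742 807 mm⁴.
Polar second moment: J = I_x + I_y = 26 505 473 mm⁴.

J ≈ 2.65 × 10⁷ mm⁴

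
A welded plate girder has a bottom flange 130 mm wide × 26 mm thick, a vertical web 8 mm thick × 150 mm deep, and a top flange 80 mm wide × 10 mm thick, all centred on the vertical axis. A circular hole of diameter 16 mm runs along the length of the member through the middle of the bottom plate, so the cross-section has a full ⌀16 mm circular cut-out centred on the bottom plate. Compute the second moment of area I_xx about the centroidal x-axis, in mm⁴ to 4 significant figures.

Break the section into simple shapes (no overlaps), measuring from the bottom-left corner of the bounding box.
Bottom plate: 130 × 26, A = 3 380 mm², y = 13 mm, Ī = 190 407 mm⁴.
Web plate: 8 × 150, A = 1 200 mm², y = 101 mm, Ī = 2 250 000 mm⁴.
Top plate: 80 × 10, A = 800 mm², y = 181 mm, Ī = 6666.67 mm⁴.
Hole (subtracted): ⌀16, A = 201.062 mm², y = 13 mm, Ī = 3216.99 mm⁴.
Centroid: ȳ = ΣA·y / ΣA = 59.3415 mm.
Transfer each piece to the centroidal x-axis using Ī + A·d² with d = y − 59.3415:
  bottom plate: d = -46.3415 mm → contributes +7 449 088 mm⁴
  web plate: d = 41.6585 mm → contributes +4 332 512 mm⁴
  top plate: d = 121.658 mm → contributes +11 847 290 mm⁴
  hole: d = -46.3415 mm → contributes −435 005 mm⁴
Total I = 23 193 885 mm⁴.

I_xx ≈ 2.319 × 10⁷ mm⁴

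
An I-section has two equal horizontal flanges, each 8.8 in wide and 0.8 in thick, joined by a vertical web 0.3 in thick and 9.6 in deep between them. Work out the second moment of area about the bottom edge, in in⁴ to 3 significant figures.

I_base ≈ 935 in⁴

Split into non-overlapping primitives; take the origin at the lower-left of the bounding box.
Bottom flange: 8.8 × 0.8, A = 7.04 in², y = 0.4 in, Ī = 0.37547 in⁴.
Web: 0.3 × 9.6, A = 2.88 in², y = 5.6 in, Ī = 22.118 in⁴.
Top flange: 8.8 × 0.8, A = 7.04 in², y = 10.8 in, Ī = 0.37547 in⁴.
Transfer each piece to a horizontal axis along the bottom face using Ī + A·d² with d = y − 0:
  bottom flange: d = 0.4 in → contributes +1.5019 in⁴
  web: d = 5.6 in → contributes +112.44 in⁴
  top flange: d = 10.8 in → contributes +821.52 in⁴
Total I = 935.46 in⁴.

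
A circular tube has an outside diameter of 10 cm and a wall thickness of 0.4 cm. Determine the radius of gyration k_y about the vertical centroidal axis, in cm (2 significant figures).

Treat the section as a set of non-overlapping primitives; coordinates are from the bounding-box lower-left.
Outer circle: ⌀10, A = 78.54 cm², x = 5 cm, Ī = 490.9 cm⁴.
Bore (subtracted): ⌀9.2, A = 66.48 cm², x = 5 cm, Ī = 351.7 cm⁴.
By symmetry the centroid is at mid-width, x̄ = 5 cm.
All pieces are centred on the vertical centroidal axis, so I = ΣĪ (holes subtracted) = 139.2 cm⁴.
Radius of gyration: k = √(I/A) = √(139.2 / 12.06) = 3.397 cm.

k_y ≈ 3.4 cm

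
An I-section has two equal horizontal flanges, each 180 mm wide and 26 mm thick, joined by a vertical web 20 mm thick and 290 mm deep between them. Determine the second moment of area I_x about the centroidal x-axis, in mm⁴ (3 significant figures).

Decompose the section into non-overlapping parts with the origin at the bottom-left of its bounding rectangle.
Bottom flange: 180 × 26, A = 4 680 mm², y = 13 mm, Ī = 263 640 mm⁴.
Web: 20 × 290, A = 5 800 mm², y = 171 mm, Ī = 40 648 333 mm⁴.
Top flange: 180 × 26, A = 4 680 mm², y = 329 mm, Ī = 263 640 mm⁴.
By symmetry the centroid is at mid-height, ȳ = 171 mm.
Transfer each piece to the centroidal x-axis using Ī + A·d² with d = y − 171:
  bottom flange: d = -158 mm → contributes +117 095 160 mm⁴
  web: d = 0 mm → contributes +40 648 333 mm⁴
  top flange: d = 158 mm → contributes +117 095 160 mm⁴
Total I = 274 838 653 mm⁴.

I_x ≈ 2.75 × 10⁸ mm⁴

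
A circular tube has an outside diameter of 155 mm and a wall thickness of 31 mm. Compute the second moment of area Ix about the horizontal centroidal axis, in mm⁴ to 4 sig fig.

Ix ≈ 2.466 × 10⁷ mm⁴

Treat the section as a set of non-overlapping primitives; coordinates are from the bounding-box lower-left.
Outer circle: ⌀155, A = 18869.2 mm², y = 77.5 mm, Ī = 28 333 269 mm⁴.
Bore (subtracted): ⌀93, A = 6792.91 mm², y = 77.5 mm, Ī = 3 671 992 mm⁴.
By symmetry the centroid is at mid-height, ȳ = 77.5 mm.
All pieces are centred on the horizontal centroidal axis, so I = ΣĪ (holes subtracted) = 24 661 278 mm⁴.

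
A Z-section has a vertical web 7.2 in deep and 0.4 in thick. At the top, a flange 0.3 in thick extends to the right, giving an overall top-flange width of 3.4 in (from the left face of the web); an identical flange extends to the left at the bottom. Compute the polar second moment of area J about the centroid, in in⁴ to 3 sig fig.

J ≈ 40.5 in⁴

Break the section into simple shapes (no overlaps), measuring from the bottom-left corner of the bounding box.
Web: 0.4 × 7.2, A = 2.88 in², y = 3.6 in, Ī = 12.442 in⁴.
Top flange (beyond web): 3 × 0.3, A = 0.9 in², y = 7.05 in, Ī = 0.00675 in⁴.
Bottom flange (beyond web): 3 × 0.3, A = 0.9 in², y = 0.15 in, Ī = 0.00675 in⁴.
Centroid: ȳ = ΣA·y / ΣA = 3.6 in.
Transfer each piece to the centroidal x-axis using Ī + A·d² with d = y − 3.6:
  web: d = 0 in → contributes +12.442 in⁴
  top flange (beyond web): d = 3.45 in → contributes +10.719 in⁴
  bottom flange (beyond web): d = -3.45 in → contributes +10.719 in⁴
Total I = 33.88 in⁴.
For the y-axis: x̄ = 3.2 in.
Repeating about the centroidal y-axis gives I_y = 6.5904 in⁴.
Polar second moment: J = I_x + I_y = 40.47 in⁴.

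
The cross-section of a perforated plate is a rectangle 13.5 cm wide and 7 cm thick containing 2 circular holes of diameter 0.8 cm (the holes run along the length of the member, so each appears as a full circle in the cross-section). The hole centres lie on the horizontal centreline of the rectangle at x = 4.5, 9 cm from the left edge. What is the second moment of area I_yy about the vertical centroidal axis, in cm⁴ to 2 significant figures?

Break the section into simple shapes (no overlaps), measuring from the bottom-left corner of the bounding box.
Plate: 13.5 × 7, A = 94.5 cm², x = 6.75 cm, Ī = 1 435 cm⁴.
Hole 1 (subtracted): ⌀0.8, A = 0.5027 cm², x = 4.5 cm, Ī = 0.02011 cm⁴.
Hole 2 (subtracted): ⌀0.8, A = 0.5027 cm², x = 9 cm, Ī = 0.02011 cm⁴.
By symmetry the centroid is at mid-width, x̄ = 6.75 cm.
Transfer each piece to the vertical centroidal axis using Ī + A·d² with d = x − 6.75:
  plate: d = 0 cm → contributes +1 435 cm⁴
  hole 1: d = -2.25 cm → contributes −2.565 cm⁴
  hole 2: d = 2.25 cm → contributes −2.565 cm⁴
Total I = 1 430 cm⁴.

I_yy ≈ 1400 cm⁴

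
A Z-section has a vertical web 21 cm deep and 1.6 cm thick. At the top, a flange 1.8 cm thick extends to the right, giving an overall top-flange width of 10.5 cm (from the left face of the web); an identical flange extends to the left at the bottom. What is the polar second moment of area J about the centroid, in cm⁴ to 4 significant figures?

Treat the section as a set of non-overlapping primitives; coordinates are from the bounding-box lower-left.
Web: 1.6 × 21, A = 33.6 cm², y = 10.5 cm, Ī = 1234.8 cm⁴.
Top flange (beyond web): 8.9 × 1.8, A = 16.02 cm², y = 20.1 cm, Ī = 4.3254 cm⁴.
Bottom flange (beyond web): 8.9 × 1.8, A = 16.02 cm², y = 0.9 cm, Ī = 4.3254 cm⁴.
Centroid: ȳ = ΣA·y / ΣA = 10.5 cm.
Transfer each piece to the centroidal x-axis using Ī + A·d² with d = y − 10.5:
  web: d = 0 cm → contributes +1234.8 cm⁴
  top flange (beyond web): d = 9.6 cm → contributes +1480.73 cm⁴
  bottom flange (beyond web): d = -9.6 cm → contributes +1480.73 cm⁴
Total I = 4196.26 cm⁴.
For the y-axis: x̄ = 9.7 cm.
Repeating about the centroidal y-axis gives I_y = 1101.76 cm⁴.
Polar second moment: J = I_x + I_y = 5298.02 cm⁴.

J ≈ 5298 cm⁴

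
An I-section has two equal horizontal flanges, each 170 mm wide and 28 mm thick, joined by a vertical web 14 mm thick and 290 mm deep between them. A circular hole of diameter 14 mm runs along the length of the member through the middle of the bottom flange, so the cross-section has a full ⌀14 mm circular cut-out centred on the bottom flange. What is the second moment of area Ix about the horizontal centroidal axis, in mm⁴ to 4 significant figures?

Ix ≈ 2.658 × 10⁸ mm⁴

Decompose the section into non-overlapping parts with the origin at the bottom-left of its bounding rectangle.
Bottom flange: 170 × 28, A = 4 760 mm², y = 14 mm, Ī = 310 987 mm⁴.
Web: 14 × 290, A = 4 060 mm², y = 173 mm, Ī = 28 453 833 mm⁴.
Top flange: 170 × 28, A = 4 760 mm², y = 332 mm, Ī = 310 987 mm⁴.
Hole (subtracted): ⌀14, A = 153.938 mm², y = 14 mm, Ī = 1885.74 mm⁴.
Centroid: ȳ = ΣA·y / ΣA = 174.823 mm.
Transfer each piece to the horizontal centroidal axis using Ī + A·d² with d = y − 174.823:
  bottom flange: d = -160.823 mm → contributes +123 423 854 mm⁴
  web: d = -1.82303 mm → contributes +28 467 327 mm⁴
  top flange: d = 157.177 mm → contributes +117 904 878 mm⁴
  hole: d = -160.823 mm → contributes −3 983 347 mm⁴
Total I = 265 812 713 mm⁴.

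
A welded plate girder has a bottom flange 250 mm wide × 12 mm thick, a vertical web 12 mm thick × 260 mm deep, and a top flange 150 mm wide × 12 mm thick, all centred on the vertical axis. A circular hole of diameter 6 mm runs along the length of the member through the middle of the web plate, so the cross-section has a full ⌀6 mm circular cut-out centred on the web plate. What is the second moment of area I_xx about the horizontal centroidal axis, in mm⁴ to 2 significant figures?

Break the section into simple shapes (no overlaps), measuring from the bottom-left corner of the bounding box.
Bottom plate: 250 × 12, A = 3 000 mm², y = 6 mm, Ī = 36 000 mm⁴.
Web plate: 12 × 260, A = 3 120 mm², y = 142 mm, Ī = 17 576 000 mm⁴.
Top plate: 150 × 12, A = 1 800 mm², y = 278 mm, Ī = 21 600 mm⁴.
Hole (subtracted): ⌀6, A = 28.27 mm², y = 142 mm, Ī = 63.62 mm⁴.
Centroid: ȳ = ΣA·y / ΣA = 121.3 mm.
Transfer each piece to the horizontal centroidal axis using Ī + A·d² with d = y − 121.3:
  bottom plate: d = -115.3 mm → contributes +39 932 185 mm⁴
  web plate: d = 20.68 mm → contributes +18 910 292 mm⁴
  top plate: d = 156.7 mm → contributes +44 209 057 mm⁴
  hole: d = 20.68 mm → contributes −12 155 mm⁴
Total I = 103 039 379 mm⁴.

I_xx ≈ 1.0 × 10⁸ mm⁴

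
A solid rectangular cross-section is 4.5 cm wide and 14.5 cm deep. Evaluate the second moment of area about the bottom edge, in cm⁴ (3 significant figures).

The section: 4.5 × 14.5, A = 65.25 cm², y = 7.25 cm, Ī = 1143.2 cm⁴.
Transfer it to a horizontal axis along the bottom face using Ī + A·d² with d = y − 0:
  the section: d = 7.25 cm → contributes +4572.9 cm⁴
Total I = 4572.9 cm⁴.

I_base ≈ 4570 cm⁴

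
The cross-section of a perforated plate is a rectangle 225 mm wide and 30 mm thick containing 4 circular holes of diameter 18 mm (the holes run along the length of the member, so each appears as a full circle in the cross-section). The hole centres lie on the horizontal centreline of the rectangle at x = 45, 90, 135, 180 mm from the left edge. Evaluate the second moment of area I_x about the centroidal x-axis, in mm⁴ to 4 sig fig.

I_x ≈ 4.856 × 10⁵ mm⁴

Treat the section as a set of non-overlapping primitives; coordinates are from the bounding-box lower-left.
Plate: 225 × 30, A = 6 750 mm², y = 15 mm, Ī = 506 250 mm⁴.
Hole 1 (subtracted): ⌀18, A = 254.469 mm², y = 15 mm, Ī = 5 153 mm⁴.
Hole 2 (subtracted): ⌀18, A = 254.469 mm², y = 15 mm, Ī = 5 153 mm⁴.
Hole 3 (subtracted): ⌀18, A = 254.469 mm², y = 15 mm, Ī = 5 153 mm⁴.
Hole 4 (subtracted): ⌀18, A = 254.469 mm², y = 15 mm, Ī = 5 153 mm⁴.
By symmetry the centroid is at mid-height, ȳ = 15 mm.
All pieces are centred on the centroidal x-axis, so I = ΣĪ (holes subtracted) = 485 638 mm⁴.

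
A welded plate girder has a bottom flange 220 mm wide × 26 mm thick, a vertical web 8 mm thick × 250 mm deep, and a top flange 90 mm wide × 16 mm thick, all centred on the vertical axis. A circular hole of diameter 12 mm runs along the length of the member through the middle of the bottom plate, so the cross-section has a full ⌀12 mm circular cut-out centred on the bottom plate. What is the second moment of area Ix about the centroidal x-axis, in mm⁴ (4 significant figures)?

Ix ≈ 1.055 × 10⁸ mm⁴

Split into non-overlapping primitives; take the origin at the lower-left of the bounding box.
Bottom plate: 220 × 26, A = 5 720 mm², y = 13 mm, Ī = 322 227 mm⁴.
Web plate: 8 × 250, A = 2 000 mm², y = 151 mm, Ī = 10 416 667 mm⁴.
Top plate: 90 × 16, A = 1 440 mm², y = 284 mm, Ī = 30 720 mm⁴.
Hole (subtracted): ⌀12, A = 113.097 mm², y = 13 mm, Ī = 1017.88 mm⁴.
Centroid: ȳ = ΣA·y / ΣA = 86.6429 mm.
Transfer each piece to the centroidal x-axis using Ī + A·d² with d = y − 86.6429:
  bottom plate: d = -73.6429 mm → contributes +31 343 356 mm⁴
  web plate: d = 64.3571 mm → contributes +18 700 344 mm⁴
  top plate: d = 197.357 mm → contributes +56 118 477 mm⁴
  hole: d = -73.6429 mm → contributes −614 376 mm⁴
Total I = 105 547 801 mm⁴.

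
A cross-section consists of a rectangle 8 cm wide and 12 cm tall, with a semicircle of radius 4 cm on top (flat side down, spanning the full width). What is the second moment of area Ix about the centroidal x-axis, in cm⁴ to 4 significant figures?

Ix ≈ 2360 cm⁴

Treat the section as a set of non-overlapping primitives; coordinates are from the bounding-box lower-left.
Rectangular body: 8 × 12, A = 96 cm², y = 6 cm, Ī = 1 152 cm⁴.
Semicircular cap: semicircle r = 4, A = 25.1327 cm², y = 13.6977 cm, Ī = 28.0978 cm⁴.
Centroid: ȳ = ΣA·y / ΣA = 7.59712 cm.
Transfer each piece to the centroidal x-axis using Ī + A·d² with d = y − 7.59712:
  rectangular body: d = -1.59712 cm → contributes +1396.88 cm⁴
  semicircular cap: d = 6.10054 cm → contributes +963.451 cm⁴
Total I = 2360.33 cm⁴.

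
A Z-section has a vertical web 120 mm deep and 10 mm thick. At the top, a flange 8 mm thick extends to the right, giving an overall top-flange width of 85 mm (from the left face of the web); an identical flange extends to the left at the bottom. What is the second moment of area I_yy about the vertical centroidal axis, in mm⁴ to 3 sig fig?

I_yy ≈ 2.74 × 10⁶ mm⁴

Decompose the section into non-overlapping parts with the origin at the bottom-left of its bounding rectangle.
Web: 10 × 120, A = 1 200 mm², x = 80 mm, Ī = 10 000 mm⁴.
Top flange (beyond web): 75 × 8, A = 600 mm², x = 122.5 mm, Ī = 281 250 mm⁴.
Bottom flange (beyond web): 75 × 8, A = 600 mm², x = 37.5 mm, Ī = 281 250 mm⁴.
Centroid: x̄ = ΣA·x / ΣA = 80 mm.
Transfer each piece to the vertical centroidal axis using Ī + A·d² with d = x − 80:
  web: d = 0 mm → contributes +10 000 mm⁴
  top flange (beyond web): d = 42.5 mm → contributes +1 365 000 mm⁴
  bottom flange (beyond web): d = -42.5 mm → contributes +1 365 000 mm⁴
Total I = 2 740 000 mm⁴.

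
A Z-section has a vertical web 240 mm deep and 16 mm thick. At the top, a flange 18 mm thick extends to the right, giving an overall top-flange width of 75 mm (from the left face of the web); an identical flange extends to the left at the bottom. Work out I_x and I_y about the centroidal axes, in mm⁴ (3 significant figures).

I_x ≈ 4.47 × 10⁷ mm⁴, I_y ≈ 3.68 × 10⁶ mm⁴

Treat the section as a set of non-overlapping primitives; coordinates are from the bounding-box lower-left.
Web: 16 × 240, A = 3 840 mm², y = 120 mm, Ī = 18 432 000 mm⁴.
Top flange (beyond web): 59 × 18, A = 1 062 mm², y = 231 mm, Ī = 28 674 mm⁴.
Bottom flange (beyond web): 59 × 18, A = 1 062 mm², y = 9 mm, Ī = 28 674 mm⁴.
Centroid: ȳ = ΣA·y / ΣA = 120 mm.
Transfer each piece to the centroidal x-axis using Ī + A·d² with d = y − 120:
  web: d = 0 mm → contributes +18 432 000 mm⁴
  top flange (beyond web): d = 111 mm → contributes +13 113 576 mm⁴
  bottom flange (beyond web): d = -111 mm → contributes +13 113 576 mm⁴
Total I = 44 659 152 mm⁴.
For the y-axis: x̄ = 67 mm.
Repeating about the centroidal y-axis gives I_y = 3 684 932 mm⁴.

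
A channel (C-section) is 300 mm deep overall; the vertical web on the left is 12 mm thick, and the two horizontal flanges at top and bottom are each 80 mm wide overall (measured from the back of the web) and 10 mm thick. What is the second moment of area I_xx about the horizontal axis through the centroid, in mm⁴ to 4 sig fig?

I_xx ≈ 5.561 × 10⁷ mm⁴

Treat the section as a set of non-overlapping primitives; coordinates are from the bounding-box lower-left.
Web: 12 × 300, A = 3 600 mm², y = 150 mm, Ī = 27 000 000 mm⁴.
Top flange (beyond web): 68 × 10, A = 680 mm², y = 295 mm, Ī = 5666.67 mm⁴.
Bottom flange (beyond web): 68 × 10, A = 680 mm², y = 5 mm, Ī = 5666.67 mm⁴.
By symmetry the centroid is at mid-height, ȳ = 150 mm.
Transfer each piece to the horizontal axis through the centroid using Ī + A·d² with d = y − 150:
  web: d = 0 mm → contributes +27 000 000 mm⁴
  top flange (beyond web): d = 145 mm → contributes +14 302 667 mm⁴
  bottom flange (beyond web): d = -145 mm → contributes +14 302 667 mm⁴
Total I = 55 605 333 mm⁴.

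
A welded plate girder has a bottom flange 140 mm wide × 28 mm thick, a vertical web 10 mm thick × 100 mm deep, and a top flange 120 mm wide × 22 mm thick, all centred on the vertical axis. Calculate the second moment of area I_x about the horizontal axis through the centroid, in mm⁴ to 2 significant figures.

I_x ≈ 2.6 × 10⁷ mm⁴

Split into non-overlapping primitives; take the origin at the lower-left of the bounding box.
Bottom plate: 140 × 28, A = 3 920 mm², y = 14 mm, Ī = 256 107 mm⁴.
Web plate: 10 × 100, A = 1 000 mm², y = 78 mm, Ī = 833 333 mm⁴.
Top plate: 120 × 22, A = 2 640 mm², y = 139 mm, Ī = 106 480 mm⁴.
Centroid: ȳ = ΣA·y / ΣA = 66.12 mm.
Transfer each piece to the horizontal axis through the centroid using Ī + A·d² with d = y − 66.12:
  bottom plate: d = -52.12 mm → contributes +10 903 295 mm⁴
  web plate: d = 11.88 mm → contributes +974 553 mm⁴
  top plate: d = 72.88 mm → contributes +14 130 210 mm⁴
Total I = 26 008 058 mm⁴.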